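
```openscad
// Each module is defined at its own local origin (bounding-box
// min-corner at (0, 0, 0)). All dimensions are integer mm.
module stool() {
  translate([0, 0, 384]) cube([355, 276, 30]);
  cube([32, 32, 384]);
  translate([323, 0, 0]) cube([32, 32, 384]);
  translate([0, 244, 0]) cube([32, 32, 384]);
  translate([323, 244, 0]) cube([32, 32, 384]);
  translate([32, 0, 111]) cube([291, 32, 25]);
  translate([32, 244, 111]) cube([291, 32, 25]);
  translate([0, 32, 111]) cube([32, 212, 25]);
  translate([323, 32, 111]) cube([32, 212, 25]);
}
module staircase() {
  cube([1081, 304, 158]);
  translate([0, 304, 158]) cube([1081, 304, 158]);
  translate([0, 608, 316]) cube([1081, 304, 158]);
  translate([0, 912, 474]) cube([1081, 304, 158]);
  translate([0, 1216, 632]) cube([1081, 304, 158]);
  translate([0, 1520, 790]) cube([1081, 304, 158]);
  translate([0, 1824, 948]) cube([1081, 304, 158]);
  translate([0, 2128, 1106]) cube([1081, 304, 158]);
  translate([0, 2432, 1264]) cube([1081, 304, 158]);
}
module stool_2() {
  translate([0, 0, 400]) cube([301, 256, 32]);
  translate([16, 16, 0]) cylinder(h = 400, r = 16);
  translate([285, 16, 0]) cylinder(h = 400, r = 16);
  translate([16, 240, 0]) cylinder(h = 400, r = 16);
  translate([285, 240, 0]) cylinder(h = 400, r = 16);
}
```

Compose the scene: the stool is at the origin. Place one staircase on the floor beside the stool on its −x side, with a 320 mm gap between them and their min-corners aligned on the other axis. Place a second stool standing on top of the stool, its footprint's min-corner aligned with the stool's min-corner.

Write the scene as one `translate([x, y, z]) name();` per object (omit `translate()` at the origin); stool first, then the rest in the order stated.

stool();
translate([-1401, 0, 0]) staircase();
translate([0, 0, 414]) stool_2();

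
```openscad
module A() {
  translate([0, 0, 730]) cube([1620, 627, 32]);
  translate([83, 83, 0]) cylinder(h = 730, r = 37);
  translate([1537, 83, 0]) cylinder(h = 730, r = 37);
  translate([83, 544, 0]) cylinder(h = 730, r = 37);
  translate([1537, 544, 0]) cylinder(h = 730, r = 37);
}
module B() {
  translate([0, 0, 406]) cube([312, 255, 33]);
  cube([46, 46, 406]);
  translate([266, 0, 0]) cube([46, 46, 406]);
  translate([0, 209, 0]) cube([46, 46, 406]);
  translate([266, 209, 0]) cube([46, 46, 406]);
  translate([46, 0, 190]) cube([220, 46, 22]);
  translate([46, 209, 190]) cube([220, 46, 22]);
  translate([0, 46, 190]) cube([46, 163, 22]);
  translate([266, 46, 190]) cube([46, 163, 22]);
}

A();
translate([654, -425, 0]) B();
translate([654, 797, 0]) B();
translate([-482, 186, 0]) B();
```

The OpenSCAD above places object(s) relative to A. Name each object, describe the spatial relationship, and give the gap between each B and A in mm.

A is a table. B is a stool. Three stools sit around the table at the −y, +y, −x sides. The gap between each stool and the table is 170 mm.

Each stool's nearest face is 170 mm from the table's bounding box.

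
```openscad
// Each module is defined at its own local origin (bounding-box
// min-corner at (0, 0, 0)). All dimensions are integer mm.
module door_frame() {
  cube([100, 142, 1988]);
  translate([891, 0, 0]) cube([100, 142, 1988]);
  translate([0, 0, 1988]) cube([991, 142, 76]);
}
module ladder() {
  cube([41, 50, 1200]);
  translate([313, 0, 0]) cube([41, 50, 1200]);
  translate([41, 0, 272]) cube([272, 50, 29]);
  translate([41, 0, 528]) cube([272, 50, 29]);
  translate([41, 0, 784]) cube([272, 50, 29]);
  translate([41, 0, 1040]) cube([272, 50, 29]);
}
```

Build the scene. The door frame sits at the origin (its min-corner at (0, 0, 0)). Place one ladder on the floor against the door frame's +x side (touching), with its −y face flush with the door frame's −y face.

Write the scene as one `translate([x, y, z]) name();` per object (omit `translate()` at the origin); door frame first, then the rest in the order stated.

door_frame();
translate([991, 0, 0]) ladder();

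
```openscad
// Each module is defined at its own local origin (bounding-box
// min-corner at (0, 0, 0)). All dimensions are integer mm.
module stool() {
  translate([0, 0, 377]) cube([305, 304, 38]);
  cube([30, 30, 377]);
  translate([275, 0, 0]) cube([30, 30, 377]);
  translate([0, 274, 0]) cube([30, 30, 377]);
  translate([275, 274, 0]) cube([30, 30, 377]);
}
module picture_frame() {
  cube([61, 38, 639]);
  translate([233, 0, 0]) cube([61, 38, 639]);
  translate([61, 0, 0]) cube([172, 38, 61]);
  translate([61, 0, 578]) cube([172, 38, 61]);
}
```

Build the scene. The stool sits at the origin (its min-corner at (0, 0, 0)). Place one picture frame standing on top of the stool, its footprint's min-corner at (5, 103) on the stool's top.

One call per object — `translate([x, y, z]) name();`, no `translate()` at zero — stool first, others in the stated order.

stool();
translate([5, 103, 415]) picture_frame();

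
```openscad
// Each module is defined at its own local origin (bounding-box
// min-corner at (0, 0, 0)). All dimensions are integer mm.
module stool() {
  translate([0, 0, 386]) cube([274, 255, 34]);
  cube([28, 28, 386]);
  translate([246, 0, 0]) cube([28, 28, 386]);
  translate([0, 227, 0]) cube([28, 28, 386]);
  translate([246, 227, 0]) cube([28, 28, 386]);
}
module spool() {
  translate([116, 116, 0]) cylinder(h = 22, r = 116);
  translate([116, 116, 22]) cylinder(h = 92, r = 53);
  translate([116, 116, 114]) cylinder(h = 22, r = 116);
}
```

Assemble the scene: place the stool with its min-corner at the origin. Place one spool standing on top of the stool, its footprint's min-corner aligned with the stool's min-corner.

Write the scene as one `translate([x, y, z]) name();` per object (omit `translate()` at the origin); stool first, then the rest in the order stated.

stool();
translate([0, 0, 420]) spool();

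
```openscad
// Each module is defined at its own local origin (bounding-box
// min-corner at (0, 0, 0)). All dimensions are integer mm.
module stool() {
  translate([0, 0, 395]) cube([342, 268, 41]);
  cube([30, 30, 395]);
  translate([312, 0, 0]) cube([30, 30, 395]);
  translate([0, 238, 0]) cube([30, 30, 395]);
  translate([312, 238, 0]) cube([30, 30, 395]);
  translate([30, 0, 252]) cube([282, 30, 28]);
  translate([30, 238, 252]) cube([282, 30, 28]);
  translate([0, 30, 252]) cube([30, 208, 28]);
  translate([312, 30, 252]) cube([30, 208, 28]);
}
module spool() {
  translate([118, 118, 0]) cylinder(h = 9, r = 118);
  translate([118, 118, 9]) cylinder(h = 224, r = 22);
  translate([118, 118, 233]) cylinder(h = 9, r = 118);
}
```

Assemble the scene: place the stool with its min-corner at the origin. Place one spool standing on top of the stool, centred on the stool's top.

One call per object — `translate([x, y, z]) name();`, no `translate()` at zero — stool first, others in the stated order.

stool();
translate([53, 16, 436]) spool();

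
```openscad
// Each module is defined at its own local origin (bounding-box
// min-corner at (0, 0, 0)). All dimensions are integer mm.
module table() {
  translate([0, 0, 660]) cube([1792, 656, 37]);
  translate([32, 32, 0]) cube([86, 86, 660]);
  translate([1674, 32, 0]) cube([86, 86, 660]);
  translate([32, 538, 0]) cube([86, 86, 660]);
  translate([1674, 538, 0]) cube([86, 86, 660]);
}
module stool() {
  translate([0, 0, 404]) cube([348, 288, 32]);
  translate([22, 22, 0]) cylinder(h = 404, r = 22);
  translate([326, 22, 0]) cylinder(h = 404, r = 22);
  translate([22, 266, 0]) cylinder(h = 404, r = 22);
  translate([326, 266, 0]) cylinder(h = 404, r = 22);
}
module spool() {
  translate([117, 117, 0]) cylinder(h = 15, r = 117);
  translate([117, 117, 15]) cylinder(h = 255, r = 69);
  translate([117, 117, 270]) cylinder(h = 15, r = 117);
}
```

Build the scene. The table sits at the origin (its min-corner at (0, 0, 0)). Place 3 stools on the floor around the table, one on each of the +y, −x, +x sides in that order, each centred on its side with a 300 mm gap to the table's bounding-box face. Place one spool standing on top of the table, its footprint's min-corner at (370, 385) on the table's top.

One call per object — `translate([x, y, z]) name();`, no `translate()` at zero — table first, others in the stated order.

table();
translate([722, 956, 0]) stool();
translate([-648, 184, 0]) stool();
translate([2092, 184, 0]) stool();
translate([370, 385, 697]) spool();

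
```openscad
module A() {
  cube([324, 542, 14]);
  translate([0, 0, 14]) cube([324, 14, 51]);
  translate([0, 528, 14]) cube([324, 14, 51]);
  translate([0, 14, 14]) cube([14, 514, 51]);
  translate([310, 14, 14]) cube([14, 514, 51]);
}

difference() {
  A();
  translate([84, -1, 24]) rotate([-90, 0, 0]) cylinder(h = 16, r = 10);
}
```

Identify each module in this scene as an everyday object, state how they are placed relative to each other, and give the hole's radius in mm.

A is an open box. The open box has a circular hole through its front wall. The hole's radius is 10 mm.

The subtracted cylinder has r = 10 mm.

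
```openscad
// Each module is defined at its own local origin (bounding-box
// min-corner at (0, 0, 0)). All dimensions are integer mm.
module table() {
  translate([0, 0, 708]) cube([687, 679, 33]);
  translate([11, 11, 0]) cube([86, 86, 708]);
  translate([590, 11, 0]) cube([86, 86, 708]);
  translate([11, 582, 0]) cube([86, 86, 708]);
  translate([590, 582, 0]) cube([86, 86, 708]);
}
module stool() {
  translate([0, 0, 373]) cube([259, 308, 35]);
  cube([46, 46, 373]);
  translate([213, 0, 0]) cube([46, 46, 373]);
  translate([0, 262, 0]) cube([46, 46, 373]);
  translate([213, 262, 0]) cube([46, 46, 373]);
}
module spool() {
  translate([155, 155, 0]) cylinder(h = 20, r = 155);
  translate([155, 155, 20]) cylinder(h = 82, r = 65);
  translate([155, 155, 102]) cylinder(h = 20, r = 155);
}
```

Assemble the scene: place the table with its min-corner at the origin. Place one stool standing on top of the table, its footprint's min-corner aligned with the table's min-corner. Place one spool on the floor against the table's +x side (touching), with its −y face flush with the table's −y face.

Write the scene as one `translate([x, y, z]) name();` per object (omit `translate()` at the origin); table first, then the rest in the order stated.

table();
translate([0, 0, 741]) stool();
translate([687, 0, 0]) spool();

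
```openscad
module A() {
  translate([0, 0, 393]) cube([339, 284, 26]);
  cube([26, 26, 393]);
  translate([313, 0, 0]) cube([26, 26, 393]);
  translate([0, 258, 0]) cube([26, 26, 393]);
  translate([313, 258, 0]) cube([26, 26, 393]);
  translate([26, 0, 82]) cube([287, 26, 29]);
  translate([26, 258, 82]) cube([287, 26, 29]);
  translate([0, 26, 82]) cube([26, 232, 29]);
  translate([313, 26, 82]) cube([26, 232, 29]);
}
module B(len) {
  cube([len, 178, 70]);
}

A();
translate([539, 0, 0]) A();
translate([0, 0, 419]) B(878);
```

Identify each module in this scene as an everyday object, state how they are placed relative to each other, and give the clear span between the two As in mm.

Second stool starts at x = 539; first ends at x = 339; clear span = 539 − 339 = 200 mm.

A is a stool. B is a beam. A beam spans the tops of two stools. The clear span between the two stools is 200 mm.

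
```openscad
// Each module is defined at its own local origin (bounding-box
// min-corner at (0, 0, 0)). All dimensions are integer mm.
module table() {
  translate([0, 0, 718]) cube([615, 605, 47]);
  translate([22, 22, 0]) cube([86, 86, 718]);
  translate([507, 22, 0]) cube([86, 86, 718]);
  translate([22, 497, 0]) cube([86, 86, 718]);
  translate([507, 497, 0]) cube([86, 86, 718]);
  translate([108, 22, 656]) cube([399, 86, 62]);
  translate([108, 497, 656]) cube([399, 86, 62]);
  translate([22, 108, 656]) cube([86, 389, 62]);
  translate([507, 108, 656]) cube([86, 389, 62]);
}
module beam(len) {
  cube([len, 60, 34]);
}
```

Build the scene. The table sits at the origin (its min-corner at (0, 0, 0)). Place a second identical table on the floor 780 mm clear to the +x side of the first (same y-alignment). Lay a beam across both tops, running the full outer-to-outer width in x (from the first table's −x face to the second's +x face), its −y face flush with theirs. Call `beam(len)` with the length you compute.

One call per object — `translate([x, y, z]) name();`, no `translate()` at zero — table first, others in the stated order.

table();
translate([1395, 0, 0]) table();
translate([0, 0, 765]) beam(2010);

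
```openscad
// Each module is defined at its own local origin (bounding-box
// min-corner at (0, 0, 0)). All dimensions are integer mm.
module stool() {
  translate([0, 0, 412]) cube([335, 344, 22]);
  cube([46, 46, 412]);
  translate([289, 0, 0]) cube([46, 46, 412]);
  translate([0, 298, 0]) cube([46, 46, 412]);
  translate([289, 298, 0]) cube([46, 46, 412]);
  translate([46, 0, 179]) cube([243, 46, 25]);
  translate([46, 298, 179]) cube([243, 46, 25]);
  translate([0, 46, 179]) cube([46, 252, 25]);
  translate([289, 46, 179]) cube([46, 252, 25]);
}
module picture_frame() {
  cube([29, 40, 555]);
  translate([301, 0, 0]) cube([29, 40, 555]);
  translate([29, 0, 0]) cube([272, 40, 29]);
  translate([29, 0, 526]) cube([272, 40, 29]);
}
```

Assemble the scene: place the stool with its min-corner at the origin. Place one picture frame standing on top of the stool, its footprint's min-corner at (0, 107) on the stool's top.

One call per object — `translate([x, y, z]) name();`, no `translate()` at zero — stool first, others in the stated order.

stool();
translate([0, 107, 434]) picture_frame();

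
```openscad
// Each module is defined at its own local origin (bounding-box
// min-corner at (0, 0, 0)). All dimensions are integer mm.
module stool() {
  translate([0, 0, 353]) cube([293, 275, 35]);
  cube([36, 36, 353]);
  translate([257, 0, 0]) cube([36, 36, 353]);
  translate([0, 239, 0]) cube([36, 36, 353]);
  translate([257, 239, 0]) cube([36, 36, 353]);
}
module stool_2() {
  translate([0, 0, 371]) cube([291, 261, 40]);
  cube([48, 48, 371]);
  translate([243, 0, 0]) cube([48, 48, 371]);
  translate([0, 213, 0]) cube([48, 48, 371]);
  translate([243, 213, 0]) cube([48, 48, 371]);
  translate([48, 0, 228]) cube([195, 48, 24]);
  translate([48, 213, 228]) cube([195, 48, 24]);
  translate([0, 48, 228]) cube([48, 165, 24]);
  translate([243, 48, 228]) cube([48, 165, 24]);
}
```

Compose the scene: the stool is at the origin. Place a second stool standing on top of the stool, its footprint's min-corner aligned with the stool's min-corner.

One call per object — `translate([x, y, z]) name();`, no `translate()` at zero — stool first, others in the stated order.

stool();
translate([0, 0, 388]) stool_2();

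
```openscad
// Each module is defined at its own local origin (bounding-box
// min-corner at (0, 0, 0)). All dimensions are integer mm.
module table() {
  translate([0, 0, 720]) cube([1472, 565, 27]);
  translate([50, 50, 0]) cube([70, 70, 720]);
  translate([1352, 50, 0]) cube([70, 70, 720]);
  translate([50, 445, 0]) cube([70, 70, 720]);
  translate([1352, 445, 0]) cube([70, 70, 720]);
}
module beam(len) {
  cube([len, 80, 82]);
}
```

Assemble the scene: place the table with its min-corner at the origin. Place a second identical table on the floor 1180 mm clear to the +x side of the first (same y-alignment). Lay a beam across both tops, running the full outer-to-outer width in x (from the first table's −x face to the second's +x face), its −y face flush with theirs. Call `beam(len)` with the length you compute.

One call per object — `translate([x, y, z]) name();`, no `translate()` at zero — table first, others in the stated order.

table();
translate([2652, 0, 0]) table();
translate([0, 0, 747]) beam(4124);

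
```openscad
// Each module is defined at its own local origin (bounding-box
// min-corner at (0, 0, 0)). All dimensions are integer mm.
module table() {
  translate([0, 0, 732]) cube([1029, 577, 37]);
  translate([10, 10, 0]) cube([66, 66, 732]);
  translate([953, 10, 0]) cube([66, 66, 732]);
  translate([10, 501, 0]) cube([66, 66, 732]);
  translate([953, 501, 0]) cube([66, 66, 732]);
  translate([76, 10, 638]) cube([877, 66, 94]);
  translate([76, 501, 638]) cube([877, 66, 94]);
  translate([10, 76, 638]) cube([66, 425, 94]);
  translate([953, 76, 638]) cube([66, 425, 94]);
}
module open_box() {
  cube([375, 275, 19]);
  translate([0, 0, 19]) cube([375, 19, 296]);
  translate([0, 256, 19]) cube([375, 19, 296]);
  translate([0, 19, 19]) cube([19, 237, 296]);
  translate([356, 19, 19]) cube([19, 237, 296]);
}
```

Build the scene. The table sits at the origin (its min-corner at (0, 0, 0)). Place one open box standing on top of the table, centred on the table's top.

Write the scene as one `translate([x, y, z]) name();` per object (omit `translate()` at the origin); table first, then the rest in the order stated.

table();
translate([327, 151, 769]) open_box();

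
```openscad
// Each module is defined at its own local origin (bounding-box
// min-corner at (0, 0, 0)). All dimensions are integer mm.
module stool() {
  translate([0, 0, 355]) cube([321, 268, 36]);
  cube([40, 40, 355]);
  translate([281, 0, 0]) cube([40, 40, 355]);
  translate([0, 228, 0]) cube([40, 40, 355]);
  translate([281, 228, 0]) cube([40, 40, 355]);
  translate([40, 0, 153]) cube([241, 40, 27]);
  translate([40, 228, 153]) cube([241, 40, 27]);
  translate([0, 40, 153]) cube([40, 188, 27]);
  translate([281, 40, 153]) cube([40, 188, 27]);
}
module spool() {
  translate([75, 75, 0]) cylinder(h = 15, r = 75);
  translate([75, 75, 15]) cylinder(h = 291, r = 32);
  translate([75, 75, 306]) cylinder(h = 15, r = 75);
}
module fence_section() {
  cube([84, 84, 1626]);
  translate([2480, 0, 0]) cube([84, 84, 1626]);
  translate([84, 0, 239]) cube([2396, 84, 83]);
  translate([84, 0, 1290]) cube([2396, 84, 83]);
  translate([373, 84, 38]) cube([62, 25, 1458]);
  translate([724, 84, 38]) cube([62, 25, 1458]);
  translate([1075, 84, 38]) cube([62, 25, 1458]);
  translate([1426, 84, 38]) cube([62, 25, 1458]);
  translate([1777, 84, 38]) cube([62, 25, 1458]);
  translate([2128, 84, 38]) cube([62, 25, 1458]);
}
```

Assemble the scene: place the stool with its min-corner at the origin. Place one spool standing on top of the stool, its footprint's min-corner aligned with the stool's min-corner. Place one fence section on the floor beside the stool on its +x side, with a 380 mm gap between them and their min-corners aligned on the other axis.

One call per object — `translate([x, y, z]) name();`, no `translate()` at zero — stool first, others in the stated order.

stool();
translate([0, 0, 391]) spool();
translate([701, 0, 0]) fence_section();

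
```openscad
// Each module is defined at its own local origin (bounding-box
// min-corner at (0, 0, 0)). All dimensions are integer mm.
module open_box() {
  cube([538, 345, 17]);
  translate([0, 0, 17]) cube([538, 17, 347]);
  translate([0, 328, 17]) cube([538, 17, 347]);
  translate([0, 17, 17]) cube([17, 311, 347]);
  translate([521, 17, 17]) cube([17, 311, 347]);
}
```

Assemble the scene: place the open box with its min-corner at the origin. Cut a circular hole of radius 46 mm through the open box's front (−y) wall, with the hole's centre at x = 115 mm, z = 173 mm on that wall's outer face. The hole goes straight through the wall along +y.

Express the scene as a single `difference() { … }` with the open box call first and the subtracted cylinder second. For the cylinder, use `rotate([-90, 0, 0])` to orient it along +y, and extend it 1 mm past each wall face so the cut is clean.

difference() {
  open_box();
  translate([115, -1, 173]) rotate([-90, 0, 0]) cylinder(h = 19, r = 46);
}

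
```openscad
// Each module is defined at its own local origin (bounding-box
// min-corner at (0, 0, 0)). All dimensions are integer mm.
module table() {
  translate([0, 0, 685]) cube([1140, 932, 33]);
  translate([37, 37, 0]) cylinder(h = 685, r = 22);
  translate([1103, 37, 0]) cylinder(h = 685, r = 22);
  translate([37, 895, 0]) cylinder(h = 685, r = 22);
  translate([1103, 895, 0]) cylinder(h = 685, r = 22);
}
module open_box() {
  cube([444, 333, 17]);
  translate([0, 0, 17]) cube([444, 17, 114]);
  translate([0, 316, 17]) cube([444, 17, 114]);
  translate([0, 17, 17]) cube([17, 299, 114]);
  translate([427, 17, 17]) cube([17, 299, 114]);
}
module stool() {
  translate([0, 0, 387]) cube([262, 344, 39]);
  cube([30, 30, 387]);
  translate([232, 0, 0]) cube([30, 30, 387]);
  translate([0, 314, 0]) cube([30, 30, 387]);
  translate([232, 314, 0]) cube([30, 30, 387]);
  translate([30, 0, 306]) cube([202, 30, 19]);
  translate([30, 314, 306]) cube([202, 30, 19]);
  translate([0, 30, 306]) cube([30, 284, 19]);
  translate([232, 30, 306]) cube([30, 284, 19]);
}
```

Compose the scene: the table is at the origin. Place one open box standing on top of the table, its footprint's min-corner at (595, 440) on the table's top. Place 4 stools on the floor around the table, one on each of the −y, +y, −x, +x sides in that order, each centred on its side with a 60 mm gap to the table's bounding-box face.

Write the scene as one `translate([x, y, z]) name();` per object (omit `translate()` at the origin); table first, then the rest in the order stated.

table();
translate([595, 440, 718]) open_box();
translate([439, -404, 0]) stool();
translate([439, 992, 0]) stool();
translate([-322, 294, 0]) stool();
translate([1200, 294, 0]) stool();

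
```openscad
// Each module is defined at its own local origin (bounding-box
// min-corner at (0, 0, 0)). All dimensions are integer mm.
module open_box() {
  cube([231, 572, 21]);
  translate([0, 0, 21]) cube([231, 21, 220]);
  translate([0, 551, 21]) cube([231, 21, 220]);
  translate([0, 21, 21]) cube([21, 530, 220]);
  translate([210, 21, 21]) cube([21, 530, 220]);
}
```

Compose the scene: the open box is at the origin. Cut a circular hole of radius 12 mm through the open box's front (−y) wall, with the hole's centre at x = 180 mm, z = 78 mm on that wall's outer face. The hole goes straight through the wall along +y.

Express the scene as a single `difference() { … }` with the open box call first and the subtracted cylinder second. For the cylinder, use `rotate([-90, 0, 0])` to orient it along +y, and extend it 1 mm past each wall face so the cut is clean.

difference() {
  open_box();
  translate([180, -1, 78]) rotate([-90, 0, 0]) cylinder(h = 23, r = 12);
}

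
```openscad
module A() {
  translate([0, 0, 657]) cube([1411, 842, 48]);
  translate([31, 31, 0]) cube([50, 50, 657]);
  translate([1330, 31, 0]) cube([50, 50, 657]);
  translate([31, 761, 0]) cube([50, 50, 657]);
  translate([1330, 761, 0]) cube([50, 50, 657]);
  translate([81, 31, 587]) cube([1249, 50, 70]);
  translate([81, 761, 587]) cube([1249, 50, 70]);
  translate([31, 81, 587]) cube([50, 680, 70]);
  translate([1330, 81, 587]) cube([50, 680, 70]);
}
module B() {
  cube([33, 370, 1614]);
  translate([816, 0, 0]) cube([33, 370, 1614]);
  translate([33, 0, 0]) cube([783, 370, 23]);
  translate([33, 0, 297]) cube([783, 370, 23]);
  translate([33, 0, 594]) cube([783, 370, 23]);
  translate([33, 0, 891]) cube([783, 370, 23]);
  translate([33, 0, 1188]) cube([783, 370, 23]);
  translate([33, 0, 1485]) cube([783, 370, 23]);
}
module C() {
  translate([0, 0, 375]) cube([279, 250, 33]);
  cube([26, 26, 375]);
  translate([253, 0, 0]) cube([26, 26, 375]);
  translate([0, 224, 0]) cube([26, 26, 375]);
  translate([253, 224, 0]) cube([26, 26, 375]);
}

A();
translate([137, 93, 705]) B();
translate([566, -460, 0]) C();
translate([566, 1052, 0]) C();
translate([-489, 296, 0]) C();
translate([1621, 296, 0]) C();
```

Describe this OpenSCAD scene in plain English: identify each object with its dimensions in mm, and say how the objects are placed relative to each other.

A is a table with a 1411×842 mm rectangular top, 48 mm thick, top surface at z = 705 mm, supported by four 50×50 mm square legs, each inset 31 mm from the nearest pair of top edges, running from the floor. Four apron rails, 50 mm thick and 70 mm tall, run between adjacent legs with their top edges flush with the underside of the top and their outer faces flush with the legs' outer faces.

B is a bookshelf 849 mm wide overall, 370 mm deep and 1614 mm tall. The two sides are 33 mm thick vertical panels. 6 horizontal shelves of 23 mm thickness span between the inner faces of the sides; the lowest shelf sits on the floor and shelves are stacked with a clear vertical gap of 274 mm between each pair.

C is a simple wooden stool: a rectangular seat 279 mm (x) by 250 mm (y), 33 mm thick, top face at z = 408 mm, on four square legs, each 26×26 mm in cross-section. The legs rest on z = 0, each flush with a corner of the seat.

The bookshelf is on top of the table. Four stools sit around the table at the −y, +y, −x, +x sides.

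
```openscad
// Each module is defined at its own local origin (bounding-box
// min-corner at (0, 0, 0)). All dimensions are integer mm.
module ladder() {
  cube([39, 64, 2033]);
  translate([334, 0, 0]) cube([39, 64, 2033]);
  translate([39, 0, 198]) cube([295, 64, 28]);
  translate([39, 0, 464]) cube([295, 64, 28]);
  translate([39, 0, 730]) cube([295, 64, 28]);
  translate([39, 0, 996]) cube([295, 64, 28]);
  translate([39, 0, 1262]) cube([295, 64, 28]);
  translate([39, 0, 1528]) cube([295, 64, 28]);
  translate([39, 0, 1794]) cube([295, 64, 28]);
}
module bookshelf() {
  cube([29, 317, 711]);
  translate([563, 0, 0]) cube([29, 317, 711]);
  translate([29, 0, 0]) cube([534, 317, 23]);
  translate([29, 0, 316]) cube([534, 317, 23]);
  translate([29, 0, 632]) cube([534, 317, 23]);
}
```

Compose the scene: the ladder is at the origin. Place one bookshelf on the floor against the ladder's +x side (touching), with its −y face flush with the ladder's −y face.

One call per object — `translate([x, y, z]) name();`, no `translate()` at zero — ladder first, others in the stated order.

ladder();
translate([373, 0, 0]) bookshelf();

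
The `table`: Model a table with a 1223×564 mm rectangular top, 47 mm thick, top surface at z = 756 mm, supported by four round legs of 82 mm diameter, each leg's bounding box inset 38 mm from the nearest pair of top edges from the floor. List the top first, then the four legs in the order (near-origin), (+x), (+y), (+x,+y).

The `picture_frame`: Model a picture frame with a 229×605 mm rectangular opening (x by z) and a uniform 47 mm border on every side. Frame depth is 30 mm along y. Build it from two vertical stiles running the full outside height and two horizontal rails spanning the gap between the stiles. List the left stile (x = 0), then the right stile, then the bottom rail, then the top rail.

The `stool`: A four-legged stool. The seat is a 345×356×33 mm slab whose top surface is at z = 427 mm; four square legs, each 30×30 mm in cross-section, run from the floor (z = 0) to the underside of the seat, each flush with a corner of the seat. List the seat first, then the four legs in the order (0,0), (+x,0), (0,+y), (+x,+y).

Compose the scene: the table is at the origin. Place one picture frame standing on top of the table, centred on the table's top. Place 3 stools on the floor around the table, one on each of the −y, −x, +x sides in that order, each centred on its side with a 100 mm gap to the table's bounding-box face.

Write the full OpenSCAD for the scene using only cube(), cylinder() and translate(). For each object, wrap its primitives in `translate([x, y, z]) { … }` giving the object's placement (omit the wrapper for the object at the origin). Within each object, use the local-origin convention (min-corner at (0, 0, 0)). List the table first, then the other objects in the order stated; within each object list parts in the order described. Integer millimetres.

translate([0, 0, 709]) cube([1223, 564, 47]);
translate([79, 79, 0]) cylinder(h = 709, r = 41);
translate([1144, 79, 0]) cylinder(h = 709, r = 41);
translate([79, 485, 0]) cylinder(h = 709, r = 41);
translate([1144, 485, 0]) cylinder(h = 709, r = 41);
translate([450, 267, 756]) {
  cube([47, 30, 699]);
  translate([276, 0, 0]) cube([47, 30, 699]);
  translate([47, 0, 0]) cube([229, 30, 47]);
  translate([47, 0, 652]) cube([229, 30, 47]);
}
translate([439, -456, 0]) {
  translate([0, 0, 394]) cube([345, 356, 33]);
  cube([30, 30, 394]);
  translate([315, 0, 0]) cube([30, 30, 394]);
  translate([0, 326, 0]) cube([30, 30, 394]);
  translate([315, 326, 0]) cube([30, 30, 394]);
}
translate([-445, 104, 0]) {
  translate([0, 0, 394]) cube([345, 356, 33]);
  cube([30, 30, 394]);
  translate([315, 0, 0]) cube([30, 30, 394]);
  translate([0, 326, 0]) cube([30, 30, 394]);
  translate([315, 326, 0]) cube([30, 30, 394]);
}
translate([1323, 104, 0]) {
  translate([0, 0, 394]) cube([345, 356, 33]);
  cube([30, 30, 394]);
  translate([315, 0, 0]) cube([30, 30, 394]);
  translate([0, 326, 0]) cube([30, 30, 394]);
  translate([315, 326, 0]) cube([30, 30, 394]);
}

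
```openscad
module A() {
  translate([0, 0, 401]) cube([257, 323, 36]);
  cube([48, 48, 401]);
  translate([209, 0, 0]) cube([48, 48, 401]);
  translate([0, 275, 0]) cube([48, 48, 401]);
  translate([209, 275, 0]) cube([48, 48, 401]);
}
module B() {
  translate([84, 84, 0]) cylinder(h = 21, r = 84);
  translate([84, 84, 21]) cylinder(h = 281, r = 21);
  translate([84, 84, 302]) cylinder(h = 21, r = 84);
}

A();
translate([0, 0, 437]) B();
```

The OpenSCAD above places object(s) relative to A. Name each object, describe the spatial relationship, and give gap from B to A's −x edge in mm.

A is a stool. B is a spool. The spool is on top of the stool. The gap from the spool to the stool's −x edge is 0 mm.

The spool's min-x is at 0; the stool's min-x is 0; gap = 0 mm.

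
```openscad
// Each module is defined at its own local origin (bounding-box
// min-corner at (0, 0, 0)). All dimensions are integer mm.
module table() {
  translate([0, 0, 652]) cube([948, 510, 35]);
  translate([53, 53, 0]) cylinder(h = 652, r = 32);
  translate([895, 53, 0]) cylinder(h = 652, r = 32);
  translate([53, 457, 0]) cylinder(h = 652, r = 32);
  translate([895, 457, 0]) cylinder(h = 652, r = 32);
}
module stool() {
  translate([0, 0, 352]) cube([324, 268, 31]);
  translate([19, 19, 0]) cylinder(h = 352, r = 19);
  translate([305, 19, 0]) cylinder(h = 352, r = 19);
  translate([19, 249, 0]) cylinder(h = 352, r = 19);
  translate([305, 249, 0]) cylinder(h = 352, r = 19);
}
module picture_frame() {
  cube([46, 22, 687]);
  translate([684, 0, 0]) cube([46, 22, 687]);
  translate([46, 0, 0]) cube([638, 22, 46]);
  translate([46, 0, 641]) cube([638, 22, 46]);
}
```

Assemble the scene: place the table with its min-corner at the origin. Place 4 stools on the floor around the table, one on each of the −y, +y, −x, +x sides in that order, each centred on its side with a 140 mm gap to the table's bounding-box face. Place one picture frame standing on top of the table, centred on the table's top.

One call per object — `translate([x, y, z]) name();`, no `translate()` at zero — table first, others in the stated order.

table();
translate([312, -408, 0]) stool();
translate([312, 650, 0]) stool();
translate([-464, 121, 0]) stool();
translate([1088, 121, 0]) stool();
translate([109, 244, 687]) picture_frame();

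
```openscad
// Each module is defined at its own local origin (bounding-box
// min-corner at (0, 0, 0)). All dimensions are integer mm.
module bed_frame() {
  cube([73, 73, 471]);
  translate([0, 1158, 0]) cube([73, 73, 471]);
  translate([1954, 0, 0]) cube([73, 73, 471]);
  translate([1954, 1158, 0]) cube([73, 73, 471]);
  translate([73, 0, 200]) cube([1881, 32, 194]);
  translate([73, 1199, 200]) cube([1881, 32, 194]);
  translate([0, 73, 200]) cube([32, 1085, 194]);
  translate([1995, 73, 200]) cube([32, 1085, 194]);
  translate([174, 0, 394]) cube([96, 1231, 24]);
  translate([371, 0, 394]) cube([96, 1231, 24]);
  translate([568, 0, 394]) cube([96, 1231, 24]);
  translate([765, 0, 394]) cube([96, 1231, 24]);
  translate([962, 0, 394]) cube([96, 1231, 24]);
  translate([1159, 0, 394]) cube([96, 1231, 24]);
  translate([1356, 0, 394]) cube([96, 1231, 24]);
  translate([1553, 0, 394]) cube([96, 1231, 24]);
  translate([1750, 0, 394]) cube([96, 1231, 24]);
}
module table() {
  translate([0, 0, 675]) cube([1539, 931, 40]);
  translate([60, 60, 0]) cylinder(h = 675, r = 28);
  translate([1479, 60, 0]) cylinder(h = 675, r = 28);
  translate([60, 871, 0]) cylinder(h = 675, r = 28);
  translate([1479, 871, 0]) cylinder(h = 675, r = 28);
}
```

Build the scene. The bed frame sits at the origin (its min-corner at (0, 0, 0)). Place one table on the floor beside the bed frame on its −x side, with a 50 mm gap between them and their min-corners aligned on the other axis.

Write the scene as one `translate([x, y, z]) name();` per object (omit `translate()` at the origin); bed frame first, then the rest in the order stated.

bed_frame();
translate([-1589, 0, 0]) table();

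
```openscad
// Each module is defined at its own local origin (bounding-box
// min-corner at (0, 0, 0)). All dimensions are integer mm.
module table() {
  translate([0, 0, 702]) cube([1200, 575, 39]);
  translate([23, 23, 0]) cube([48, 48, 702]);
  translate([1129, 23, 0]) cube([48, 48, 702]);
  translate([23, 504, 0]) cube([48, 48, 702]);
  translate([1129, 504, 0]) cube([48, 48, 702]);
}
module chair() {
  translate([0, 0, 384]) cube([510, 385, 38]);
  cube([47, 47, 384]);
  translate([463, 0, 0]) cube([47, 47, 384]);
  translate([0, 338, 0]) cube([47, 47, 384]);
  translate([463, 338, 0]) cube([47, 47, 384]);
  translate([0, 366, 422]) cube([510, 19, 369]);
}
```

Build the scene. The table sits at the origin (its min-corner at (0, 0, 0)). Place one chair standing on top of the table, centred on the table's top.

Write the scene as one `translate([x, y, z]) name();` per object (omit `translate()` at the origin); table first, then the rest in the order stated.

table();
translate([345, 95, 741]) chair();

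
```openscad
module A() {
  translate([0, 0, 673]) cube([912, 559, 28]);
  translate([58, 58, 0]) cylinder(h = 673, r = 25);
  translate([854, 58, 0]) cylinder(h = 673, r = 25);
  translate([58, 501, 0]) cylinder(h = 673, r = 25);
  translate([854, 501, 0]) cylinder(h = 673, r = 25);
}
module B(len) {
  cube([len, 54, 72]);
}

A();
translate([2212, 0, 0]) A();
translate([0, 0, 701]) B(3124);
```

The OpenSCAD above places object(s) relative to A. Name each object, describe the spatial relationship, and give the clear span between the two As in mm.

Second table starts at x = 2212; first ends at x = 912; clear span = 2212 − 912 = 1300 mm.

A is a table. B is a beam. A beam spans the tops of two tables. The clear span between the two tables is 1300 mm.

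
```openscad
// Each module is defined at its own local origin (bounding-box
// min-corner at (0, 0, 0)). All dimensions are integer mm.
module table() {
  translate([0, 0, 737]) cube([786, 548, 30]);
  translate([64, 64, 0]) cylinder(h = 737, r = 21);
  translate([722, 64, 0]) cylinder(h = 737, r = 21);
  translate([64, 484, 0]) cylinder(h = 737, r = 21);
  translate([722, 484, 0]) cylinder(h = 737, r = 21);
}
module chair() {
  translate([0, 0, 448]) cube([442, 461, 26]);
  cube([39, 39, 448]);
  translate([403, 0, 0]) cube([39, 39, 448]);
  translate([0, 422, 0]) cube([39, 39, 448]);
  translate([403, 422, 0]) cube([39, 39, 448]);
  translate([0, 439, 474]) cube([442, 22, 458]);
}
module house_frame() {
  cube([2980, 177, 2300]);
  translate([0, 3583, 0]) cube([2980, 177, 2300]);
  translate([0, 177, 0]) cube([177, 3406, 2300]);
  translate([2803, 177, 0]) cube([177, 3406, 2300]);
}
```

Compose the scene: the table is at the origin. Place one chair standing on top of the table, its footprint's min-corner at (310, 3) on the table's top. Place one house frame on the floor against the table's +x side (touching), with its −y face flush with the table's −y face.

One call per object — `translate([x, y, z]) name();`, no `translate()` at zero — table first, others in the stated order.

table();
translate([310, 3, 767]) chair();
translate([786, 0, 0]) house_frame();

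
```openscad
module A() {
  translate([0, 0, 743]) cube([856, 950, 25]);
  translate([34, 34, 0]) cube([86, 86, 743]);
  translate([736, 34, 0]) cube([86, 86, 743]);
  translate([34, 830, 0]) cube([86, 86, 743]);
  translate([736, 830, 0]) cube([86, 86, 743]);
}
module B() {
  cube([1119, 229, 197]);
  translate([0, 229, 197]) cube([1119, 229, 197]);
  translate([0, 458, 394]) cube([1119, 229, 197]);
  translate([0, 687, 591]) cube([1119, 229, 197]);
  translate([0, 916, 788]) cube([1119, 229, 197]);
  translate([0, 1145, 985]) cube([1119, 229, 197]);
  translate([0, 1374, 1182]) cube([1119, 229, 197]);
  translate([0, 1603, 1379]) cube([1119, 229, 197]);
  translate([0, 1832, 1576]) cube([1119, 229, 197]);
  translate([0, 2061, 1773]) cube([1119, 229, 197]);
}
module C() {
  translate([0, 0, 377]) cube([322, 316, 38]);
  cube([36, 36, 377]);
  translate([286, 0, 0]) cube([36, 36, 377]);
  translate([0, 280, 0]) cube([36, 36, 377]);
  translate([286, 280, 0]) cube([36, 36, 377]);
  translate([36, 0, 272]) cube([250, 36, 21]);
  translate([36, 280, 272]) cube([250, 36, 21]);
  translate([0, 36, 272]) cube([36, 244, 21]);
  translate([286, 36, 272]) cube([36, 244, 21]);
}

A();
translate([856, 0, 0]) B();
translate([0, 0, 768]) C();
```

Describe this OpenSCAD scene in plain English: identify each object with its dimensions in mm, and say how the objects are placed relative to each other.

A is a table: top 856 mm (x) × 950 mm (y), 25 mm thick, upper face at z = 768 mm, on four 86×86 mm square legs, each inset 34 mm from the nearest pair of top edges, running from z = 0 to the bottom of the top.

B is a straight staircase of 10 solid steps. Each step is 1119 mm wide (x), 229 mm deep (y, the going) and 197 mm tall (the rise). The first step rests on the floor; each subsequent step sits one going further in +y and one rise higher in +z, directly behind and above the previous step with no overlap.

C is a simple wooden stool: a rectangular seat 322 mm (x) by 316 mm (y), 38 mm thick, top face at z = 415 mm, on four square legs, each 36×36 mm in cross-section. The legs rest on z = 0, each flush with a corner of the seat. Four stretchers, 36 mm wide and 21 mm tall, connect adjacent legs with their undersides at z = 272 mm, each running between the inner faces of the legs it joins and aligned with the legs' outer faces on the other axis.

The staircase is against the table's +x side, with their −y faces flush. The stool is on top of the table.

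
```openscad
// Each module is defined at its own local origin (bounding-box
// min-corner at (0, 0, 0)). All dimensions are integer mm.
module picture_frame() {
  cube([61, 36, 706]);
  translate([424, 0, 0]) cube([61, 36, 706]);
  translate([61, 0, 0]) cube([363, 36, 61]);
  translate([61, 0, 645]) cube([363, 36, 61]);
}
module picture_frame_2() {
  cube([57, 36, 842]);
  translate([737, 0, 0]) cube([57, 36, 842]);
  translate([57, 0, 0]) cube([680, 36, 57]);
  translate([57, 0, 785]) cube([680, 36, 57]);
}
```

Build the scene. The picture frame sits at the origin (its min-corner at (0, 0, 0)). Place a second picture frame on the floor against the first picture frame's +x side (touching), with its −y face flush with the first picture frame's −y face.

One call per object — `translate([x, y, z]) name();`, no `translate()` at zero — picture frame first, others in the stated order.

picture_frame();
translate([485, 0, 0]) picture_frame_2();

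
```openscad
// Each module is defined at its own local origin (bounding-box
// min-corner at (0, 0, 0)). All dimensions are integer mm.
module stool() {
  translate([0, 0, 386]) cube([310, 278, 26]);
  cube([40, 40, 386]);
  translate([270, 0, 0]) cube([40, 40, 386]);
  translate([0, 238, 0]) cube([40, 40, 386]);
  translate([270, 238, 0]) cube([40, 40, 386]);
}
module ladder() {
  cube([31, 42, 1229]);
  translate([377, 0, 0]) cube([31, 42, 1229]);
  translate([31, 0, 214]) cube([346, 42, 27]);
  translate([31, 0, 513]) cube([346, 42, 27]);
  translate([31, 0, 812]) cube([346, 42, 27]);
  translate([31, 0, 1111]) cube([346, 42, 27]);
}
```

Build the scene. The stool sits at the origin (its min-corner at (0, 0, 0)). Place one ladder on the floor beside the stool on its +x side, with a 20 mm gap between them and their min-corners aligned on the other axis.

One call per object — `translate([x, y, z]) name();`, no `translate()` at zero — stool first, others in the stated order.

stool();
translate([330, 0, 0]) ladder();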